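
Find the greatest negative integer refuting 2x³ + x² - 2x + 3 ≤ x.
Testing negative integers from -1 downward:
x = -1: LHS = 2·(-1)³ + (-1)² - 2·(-1) + 3 = 4; 4 ≤ -1 — FAILS  ← closest negative counterexample to 0

Answer: x = -1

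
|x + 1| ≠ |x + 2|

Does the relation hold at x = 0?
x = 0: LHS = |0 + 1| = |1| = 1, RHS = |0 + 2| = |2| = 2; 1 ≠ 2 — holds

The relation is satisfied at x = 0.

Answer: Yes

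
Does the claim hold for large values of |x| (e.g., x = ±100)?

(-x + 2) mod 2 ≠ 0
x = 100: LHS = (-100 + 2) mod 2 = (-98) mod 2 = 0; 0 ≠ 0 — FAILS
x = -100: LHS = (-(-100) + 2) mod 2 = 102 mod 2 = 0; 0 ≠ 0 — FAILS

Answer: No, fails for both x = 100 and x = -100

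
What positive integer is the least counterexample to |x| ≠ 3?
Testing positive integers:
x = 1: LHS = |1| = 1; 1 ≠ 3 — holds
x = 2: LHS = |2| = 2; 2 ≠ 3 — holds
x = 3: LHS = |3| = 3; 3 ≠ 3 — FAILS  ← smallest positive counterexample

Answer: x = 3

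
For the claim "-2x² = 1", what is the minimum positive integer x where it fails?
Testing positive integers:
x = 1: LHS = -2·1² = -2; -2 = 1 — FAILS  ← smallest positive counterexample

Answer: x = 1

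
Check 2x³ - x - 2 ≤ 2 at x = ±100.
x = 100: LHS = 2·100³ - 100 - 2 = 1999898; 1999898 ≤ 2 — FAILS
x = -100: LHS = 2·(-100)³ - (-100) - 2 = -1999902; -1999902 ≤ 2 — holds

Answer: Partially: fails for x = 100, holds for x = -100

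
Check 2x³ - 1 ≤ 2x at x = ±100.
x = 100: LHS = 2·100³ - 1 = 1999999, RHS = 2·100 = 200; 1999999 ≤ 200 — FAILS
x = -100: LHS = 2·(-100)³ - 1 = -2000001, RHS = 2·(-100) = -200; -2000001 ≤ -200 — holds

Answer: Partially: fails for x = 100, holds for x = -100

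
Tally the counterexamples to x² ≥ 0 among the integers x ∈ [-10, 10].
Over all integers in [-10, 10], LHS − RHS is smallest at x = 0, where it equals 0:
x = 0: LHS = 0² = 0; 0 ≥ 0 — holds
At the ends of the range:
x = -10: LHS = (-10)² = 100; 100 ≥ 0 — holds
x = 10: LHS = 10² = 100; 100 ≥ 0 — holds
Hence LHS − RHS is never negative, i.e. LHS ≥ RHS throughout, so the relation holds for every integer in [-10, 10].

No counterexample appears in that range.

Answer: 0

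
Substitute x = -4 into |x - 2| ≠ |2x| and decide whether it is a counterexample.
Substitute x = -4 into the relation:
x = -4: LHS = |(-4) - 2| = |-6| = 6, RHS = |2·(-4)| = |-8| = 8; 6 ≠ 8 — holds

The claim holds here, so x = -4 is not a counterexample. (A counterexample exists elsewhere, e.g. x = -2.)

Answer: No, x = -4 is not a counterexample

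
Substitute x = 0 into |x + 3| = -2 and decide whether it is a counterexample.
Substitute x = 0 into the relation:
x = 0: LHS = |0 + 3| = |3| = 3; 3 = -2 — FAILS

Since the claim fails at x = 0, this value is a counterexample.

Answer: Yes, x = 0 is a counterexample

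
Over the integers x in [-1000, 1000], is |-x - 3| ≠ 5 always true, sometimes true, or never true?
Holds at x = 0: LHS = |-0 - 3| = |-3| = 3; 3 ≠ 5 — holds
Fails at x = 2: LHS = |-2 - 3| = |-5| = 5; 5 ≠ 5 — FAILS
It is satisfied by some integers in the range but not all.

Answer: Sometimes true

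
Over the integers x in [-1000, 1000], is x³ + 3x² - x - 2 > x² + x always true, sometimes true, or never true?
Holds at x = -1: LHS = (-1)³ + 3·(-1)² - (-1) - 2 = 1, RHS = (-1)² + (-1) = 0; 1 > 0 — holds
Fails at x = 0: LHS = 0³ + 3·0² - 0 - 2 = -2, RHS = 0² + 0 = 0; -2 > 0 — FAILS
It is satisfied by some integers in the range but not all.

Answer: Sometimes true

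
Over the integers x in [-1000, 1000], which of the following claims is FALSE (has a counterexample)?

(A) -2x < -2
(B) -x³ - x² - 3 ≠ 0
(A) x = 0: LHS = -2·0 = 0; 0 < -2 — FAILS

(B) Track d = LHS − RHS over the integers in [-1000, 1000]. Equality would need d = 0, but d changes sign only between consecutive integers, jumping over 0:
x = -2: LHS = -(-2)³ - (-2)² - 3 = 1; 1 ≠ 0 — holds  (d = 1)
x = -1: LHS = -(-1)³ - (-1)² - 3 = -3; -3 ≠ 0 — holds  (d = -3)
Away from these crossings d keeps a constant sign, and checking every integer in [-1000, 1000] confirms d ≠ 0 throughout. Hence the two sides are never equal, so the relation holds for every integer in [-1000, 1000].

Only (A) has a counterexample.

Answer: A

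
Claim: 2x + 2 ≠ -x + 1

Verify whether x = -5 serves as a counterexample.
Substitute x = -5 into the relation:
x = -5: LHS = 2·(-5) + 2 = -8, RHS = -(-5) + 1 = 6; -8 ≠ 6 — holds

The relation holds at x = -5, so it is not a counterexample.

Answer: No, x = -5 is not a counterexample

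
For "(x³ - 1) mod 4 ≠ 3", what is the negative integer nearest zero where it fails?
Testing negative integers from -1 downward:
x = -1: LHS = ((-1)³ - 1) mod 4 = (-2) mod 4 = 2; 2 ≠ 3 — holds
x = -2: LHS = ((-2)³ - 1) mod 4 = (-9) mod 4 = 3; 3 ≠ 3 — FAILS  ← closest negative counterexample to 0

Answer: x = -2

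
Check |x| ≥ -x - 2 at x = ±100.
x = 100: LHS = |100| = 100, RHS = -100 - 2 = -102; 100 ≥ -102 — holds
x = -100: LHS = |-100| = 100, RHS = -(-100) - 2 = 98; 100 ≥ 98 — holds

Answer: Yes, holds for both x = 100 and x = -100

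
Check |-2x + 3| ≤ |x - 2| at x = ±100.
x = 100: LHS = |-2·100 + 3| = |-197| = 197, RHS = |100 - 2| = |98| = 98; 197 ≤ 98 — FAILS
x = -100: LHS = |-2·(-100) + 3| = |203| = 203, RHS = |(-100) - 2| = |-102| = 102; 203 ≤ 102 — FAILS

Answer: No, fails for both x = 100 and x = -100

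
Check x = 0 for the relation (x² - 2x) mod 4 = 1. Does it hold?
x = 0: LHS = (0² - 2·0) mod 4 = 0 mod 4 = 0; 0 = 1 — FAILS

The relation fails at x = 0, so x = 0 is a counterexample.

Answer: No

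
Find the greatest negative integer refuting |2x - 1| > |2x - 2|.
Testing negative integers from -1 downward:
x = -1: LHS = |2·(-1) - 1| = |-3| = 3, RHS = |2·(-1) - 2| = |-4| = 4; 3 > 4 — FAILS  ← closest negative counterexample to 0

Answer: x = -1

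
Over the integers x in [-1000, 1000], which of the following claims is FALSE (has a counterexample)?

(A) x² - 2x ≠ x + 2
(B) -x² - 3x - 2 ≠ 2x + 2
(A) Track d = LHS − RHS over the integers in [-1000, 1000]. Equality would need d = 0, but d changes sign only between consecutive integers, jumping over 0:
x = -1: LHS = (-1)² - 2·(-1) = 3, RHS = (-1) + 2 = 1; 3 ≠ 1 — holds  (d = 2)
x = 0: LHS = 0² - 2·0 = 0, RHS = 0 + 2 = 2; 0 ≠ 2 — holds  (d = -2)
x = 3: LHS = 3² - 2·3 = 3, RHS = 3 + 2 = 5; 3 ≠ 5 — holds  (d = -2)
x = 4: LHS = 4² - 2·4 = 8, RHS = 4 + 2 = 6; 8 ≠ 6 — holds  (d = 2)
Away from these crossings d keeps a constant sign, and checking every integer in [-1000, 1000] confirms d ≠ 0 throughout. Hence the two sides are never equal, so the relation holds for every integer in [-1000, 1000].

(B) x = -1: LHS = -(-1)² - 3·(-1) - 2 = 0, RHS = 2·(-1) + 2 = 0; 0 ≠ 0 — FAILS

Only (B) has a counterexample.

Answer: B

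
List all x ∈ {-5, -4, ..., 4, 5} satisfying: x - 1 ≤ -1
Holds for: {-5, -4, -3, -2, -1, 0}
Fails for: {1, 2, 3, 4, 5}

Answer: {-5, -4, -3, -2, -1, 0}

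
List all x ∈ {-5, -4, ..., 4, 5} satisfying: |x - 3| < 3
Holds for: {1, 2, 3, 4, 5}
Fails for: {-5, -4, -3, -2, -1, 0}

Answer: {1, 2, 3, 4, 5}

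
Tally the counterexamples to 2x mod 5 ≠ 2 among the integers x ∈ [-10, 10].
Counterexamples in [-10, 10]: {-9, -4, 1, 6}.

Counting them gives 4 values.

Answer: 4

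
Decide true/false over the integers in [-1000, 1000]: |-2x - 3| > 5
The claim fails at x = 0:
x = 0: LHS = |-2·0 - 3| = |-3| = 3; 3 > 5 — FAILS

Because a single integer refutes it, the statement is false.

Answer: False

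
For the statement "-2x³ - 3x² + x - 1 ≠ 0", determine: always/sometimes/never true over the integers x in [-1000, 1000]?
Track d = LHS − RHS over the integers in [-1000, 1000]. Equality would need d = 0, but d changes sign only between consecutive integers, jumping over 0:
x = -2: LHS = -2·(-2)³ - 3·(-2)² + (-2) - 1 = 1; 1 ≠ 0 — holds  (d = 1)
x = -1: LHS = -2·(-1)³ - 3·(-1)² + (-1) - 1 = -3; -3 ≠ 0 — holds  (d = -3)
Away from these crossings d keeps a constant sign, and checking every integer in [-1000, 1000] confirms d ≠ 0 throughout. Hence the two sides are never equal, so the relation holds for every integer in [-1000, 1000].

No counterexample exists.

Answer: Always true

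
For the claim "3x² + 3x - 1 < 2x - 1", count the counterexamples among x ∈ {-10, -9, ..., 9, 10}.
Counterexamples in [-10, 10]: {-10, -9, -8, -7, -6, -5, -4, -3, -2, -1, 0, 1, 2, 3, 4, 5, 6, 7, 8, 9, 10}.

Counting them gives 21 values.

Answer: 21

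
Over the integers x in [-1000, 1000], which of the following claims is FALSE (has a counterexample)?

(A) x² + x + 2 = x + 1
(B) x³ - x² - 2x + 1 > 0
(A) x = 0: LHS = 0² + 0 + 2 = 2, RHS = 0 + 1 = 1; 2 = 1 — FAILS
(B) x = 1: LHS = 1³ - 1² - 2·1 + 1 = -1; -1 > 0 — FAILS

Answer: Both A and B are false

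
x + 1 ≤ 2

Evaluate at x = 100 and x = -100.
x = 100: LHS = 100 + 1 = 101; 101 ≤ 2 — FAILS
x = -100: LHS = (-100) + 1 = -99; -99 ≤ 2 — holds

Answer: Partially: fails for x = 100, holds for x = -100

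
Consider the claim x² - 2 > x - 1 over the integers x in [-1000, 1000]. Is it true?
The claim fails at x = 0:
x = 0: LHS = 0² - 2 = -2, RHS = 0 - 1 = -1; -2 > -1 — FAILS

Because a single integer refutes it, the statement is false.

Answer: False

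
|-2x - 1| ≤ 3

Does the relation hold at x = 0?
x = 0: LHS = |-2·0 - 1| = |-1| = 1; 1 ≤ 3 — holds

The relation is satisfied at x = 0.

Answer: Yes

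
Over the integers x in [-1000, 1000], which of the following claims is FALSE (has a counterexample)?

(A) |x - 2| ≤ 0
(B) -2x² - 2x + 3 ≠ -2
(A) x = 0: LHS = |0 - 2| = |-2| = 2; 2 ≤ 0 — FAILS

(B) Track d = LHS − RHS over the integers in [-1000, 1000]. Equality would need d = 0, but d changes sign only between consecutive integers, jumping over 0:
x = -3: LHS = -2·(-3)² - 2·(-3) + 3 = -9; -9 ≠ -2 — holds  (d = -7)
x = -2: LHS = -2·(-2)² - 2·(-2) + 3 = -1; -1 ≠ -2 — holds  (d = 1)
x = 1: LHS = -2·1² - 2·1 + 3 = -1; -1 ≠ -2 — holds  (d = 1)
x = 2: LHS = -2·2² - 2·2 + 3 = -9; -9 ≠ -2 — holds  (d = -7)
Away from these crossings d keeps a constant sign, and checking every integer in [-1000, 1000] confirms d ≠ 0 throughout. Hence the two sides are never equal, so the relation holds for every integer in [-1000, 1000].

Only (A) has a counterexample.

Answer: A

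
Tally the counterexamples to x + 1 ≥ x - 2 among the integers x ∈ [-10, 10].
Over all integers in [-10, 10], LHS − RHS is smallest at x = 0, where it equals 3:
x = 0: LHS = 0 + 1 = 1, RHS = 0 - 2 = -2; 1 ≥ -2 — holds
At the ends of the range:
x = -10: LHS = (-10) + 1 = -9, RHS = (-10) - 2 = -12; -9 ≥ -12 — holds
x = 10: LHS = 10 + 1 = 11, RHS = 10 - 2 = 8; 11 ≥ 8 — holds
Hence LHS − RHS is never negative, i.e. LHS ≥ RHS throughout, so the relation holds for every integer in [-10, 10].

No counterexample appears in that range.

Answer: 0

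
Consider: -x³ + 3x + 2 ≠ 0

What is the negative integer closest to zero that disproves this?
Testing negative integers from -1 downward:
x = -1: LHS = -(-1)³ + 3·(-1) + 2 = 0; 0 ≠ 0 — FAILS  ← closest negative counterexample to 0

Answer: x = -1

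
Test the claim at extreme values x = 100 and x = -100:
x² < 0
x = 100: LHS = 100² = 10000; 10000 < 0 — FAILS
x = -100: LHS = (-100)² = 10000; 10000 < 0 — FAILS

Answer: No, fails for both x = 100 and x = -100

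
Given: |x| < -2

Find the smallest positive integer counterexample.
Testing positive integers:
x = 1: LHS = |1| = 1; 1 < -2 — FAILS  ← smallest positive counterexample

Answer: x = 1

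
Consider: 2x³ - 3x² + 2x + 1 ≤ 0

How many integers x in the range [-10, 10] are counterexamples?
Counterexamples in [-10, 10]: {0, 1, 2, 3, 4, 5, 6, 7, 8, 9, 10}.

Counting them gives 11 values.

Answer: 11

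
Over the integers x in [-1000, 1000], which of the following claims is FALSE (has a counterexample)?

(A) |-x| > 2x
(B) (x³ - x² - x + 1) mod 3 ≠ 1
(A) x = 0: LHS = |-0| = |0| = 0, RHS = 2·0 = 0; 0 > 0 — FAILS
(B) x = 0: LHS = (0³ - 0² - 0 + 1) mod 3 = 1 mod 3 = 1; 1 ≠ 1 — FAILS

Answer: Both A and B are false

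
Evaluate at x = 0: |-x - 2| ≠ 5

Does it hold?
x = 0: LHS = |-0 - 2| = |-2| = 2; 2 ≠ 5 — holds

The relation is satisfied at x = 0.

Answer: Yes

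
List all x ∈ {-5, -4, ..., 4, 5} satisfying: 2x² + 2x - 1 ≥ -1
Over all integers in [-5, 5], LHS − RHS is smallest at x = 0, where it equals 0:
x = 0: LHS = 2·0² + 2·0 - 1 = -1; -1 ≥ -1 — holds
At the ends of the range:
x = -5: LHS = 2·(-5)² + 2·(-5) - 1 = 39; 39 ≥ -1 — holds
x = 5: LHS = 2·5² + 2·5 - 1 = 59; 59 ≥ -1 — holds
Hence LHS − RHS is never negative, i.e. LHS ≥ RHS throughout, so the relation holds for every integer in [-5, 5].

Answer: All integers in [-5, 5]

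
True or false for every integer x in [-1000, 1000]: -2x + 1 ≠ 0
Track d = LHS − RHS over the integers in [-1000, 1000]. Equality would need d = 0, but d changes sign only between consecutive integers, jumping over 0:
x = 0: LHS = -2·0 + 1 = 1; 1 ≠ 0 — holds  (d = 1)
x = 1: LHS = -2·1 + 1 = -1; -1 ≠ 0 — holds  (d = -1)
Away from these crossings d keeps a constant sign, and checking every integer in [-1000, 1000] confirms d ≠ 0 throughout. Hence the two sides are never equal, so the relation holds for every integer in [-1000, 1000].

No counterexample exists.

Answer: True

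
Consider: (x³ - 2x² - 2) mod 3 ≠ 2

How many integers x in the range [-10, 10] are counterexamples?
For a polynomial with integer coefficients, its value mod 3 depends only on x mod 3, so it suffices to check one representative of each residue class, x = 0, 1, 2:
x = 0: LHS = (0³ - 2·0² - 2) mod 3 = (-2) mod 3 = 1; 1 ≠ 2 — holds
x = 1: LHS = (1³ - 2·1² - 2) mod 3 = (-3) mod 3 = 0; 0 ≠ 2 — holds
x = 2: LHS = (2³ - 2·2² - 2) mod 3 = (-2) mod 3 = 1; 1 ≠ 2 — holds
The relation holds in every residue class, so the relation holds for every integer in [-10, 10].

No counterexample appears in that range.

Answer: 0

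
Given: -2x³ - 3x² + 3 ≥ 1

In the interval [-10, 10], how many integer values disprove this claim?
Counterexamples in [-10, 10]: {1, 2, 3, 4, 5, 6, 7, 8, 9, 10}.

Counting them gives 10 values.

Answer: 10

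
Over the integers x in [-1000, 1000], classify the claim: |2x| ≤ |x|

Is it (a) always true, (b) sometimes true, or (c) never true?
Holds at x = 0: LHS = |2·0| = |0| = 0, RHS = |0| = 0; 0 ≤ 0 — holds
Fails at x = 1: LHS = |2·1| = |2| = 2, RHS = |1| = 1; 2 ≤ 1 — FAILS
It is satisfied by some integers in the range but not all.

Answer: Sometimes true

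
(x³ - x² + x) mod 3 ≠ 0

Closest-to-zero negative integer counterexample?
Testing negative integers from -1 downward:
x = -1: LHS = ((-1)³ - (-1)² + (-1)) mod 3 = (-3) mod 3 = 0; 0 ≠ 0 — FAILS  ← closest negative counterexample to 0

Answer: x = -1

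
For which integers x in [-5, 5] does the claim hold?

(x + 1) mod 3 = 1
Holds for: {-3, 0, 3}
Fails for: {-5, -4, -2, -1, 1, 2, 4, 5}

Answer: {-3, 0, 3}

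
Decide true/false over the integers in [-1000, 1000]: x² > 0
The claim fails at x = 0:
x = 0: LHS = 0² = 0; 0 > 0 — FAILS

Because a single integer refutes it, the statement is false.

Answer: False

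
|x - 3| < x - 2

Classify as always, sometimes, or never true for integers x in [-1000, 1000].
Holds at x = 3: LHS = |3 - 3| = |0| = 0, RHS = 3 - 2 = 1; 0 < 1 — holds
Fails at x = 0: LHS = |0 - 3| = |-3| = 3, RHS = 0 - 2 = -2; 3 < -2 — FAILS
It is satisfied by some integers in the range but not all.

Answer: Sometimes true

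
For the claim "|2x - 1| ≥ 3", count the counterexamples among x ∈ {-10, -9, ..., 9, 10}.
Counterexamples in [-10, 10]: {0, 1}.

Counting them gives 2 values.

Answer: 2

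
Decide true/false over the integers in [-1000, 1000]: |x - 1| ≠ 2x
Track d = LHS − RHS over the integers in [-1000, 1000]. Equality would need d = 0, but d changes sign only between consecutive integers, jumping over 0:
x = 0: LHS = |0 - 1| = |-1| = 1, RHS = 2·0 = 0; 1 ≠ 0 — holds  (d = 1)
x = 1: LHS = |1 - 1| = |0| = 0, RHS = 2·1 = 2; 0 ≠ 2 — holds  (d = -2)
Away from these crossings d keeps a constant sign, and checking every integer in [-1000, 1000] confirms d ≠ 0 throughout. Hence the two sides are never equal, so the relation holds for every integer in [-1000, 1000].

No counterexample exists.

Answer: True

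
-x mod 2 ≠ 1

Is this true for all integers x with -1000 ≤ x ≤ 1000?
The claim fails at x = 1:
x = 1: LHS = (-1) mod 2 = 1; 1 ≠ 1 — FAILS

Because a single integer refutes it, the statement is false.

Answer: False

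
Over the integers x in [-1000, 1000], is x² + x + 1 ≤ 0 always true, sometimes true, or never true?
Over all integers in [-1000, 1000], LHS − RHS is smallest at x = 0, where it equals 1:
x = 0: LHS = 0² + 0 + 1 = 1; 1 ≤ 0 — FAILS
At the ends of the range:
x = -1000: LHS = (-1000)² + (-1000) + 1 = 999001; 999001 ≤ 0 — FAILS
x = 1000: LHS = 1000² + 1000 + 1 = 1001001; 1001001 ≤ 0 — FAILS
Hence LHS − RHS is never zero or negative, i.e. LHS > RHS throughout, so the claimed relation (≤) fails for every integer in [-1000, 1000].

No integer in the range satisfies it.

Answer: Never true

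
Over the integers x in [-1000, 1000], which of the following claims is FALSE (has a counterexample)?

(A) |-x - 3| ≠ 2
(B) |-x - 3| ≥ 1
(A) x = -1: LHS = |-(-1) - 3| = |-2| = 2; 2 ≠ 2 — FAILS
(B) x = -3: LHS = |-(-3) - 3| = |0| = 0; 0 ≥ 1 — FAILS

Answer: Both A and B are false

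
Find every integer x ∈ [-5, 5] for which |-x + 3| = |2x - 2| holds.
Holds for: {-1}
Fails for: {-5, -4, -3, -2, 0, 1, 2, 3, 4, 5}

Answer: {-1}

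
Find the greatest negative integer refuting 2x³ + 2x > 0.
Testing negative integers from -1 downward:
x = -1: LHS = 2·(-1)³ + 2·(-1) = -4; -4 > 0 — FAILS  ← closest negative counterexample to 0

Answer: x = -1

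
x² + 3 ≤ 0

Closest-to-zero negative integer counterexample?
Testing negative integers from -1 downward:
x = -1: LHS = (-1)² + 3 = 4; 4 ≤ 0 — FAILS  ← closest negative counterexample to 0

Answer: x = -1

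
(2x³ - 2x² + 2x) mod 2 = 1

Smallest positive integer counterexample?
Testing positive integers:
x = 1: LHS = (2·1³ - 2·1² + 2·1) mod 2 = 2 mod 2 = 0; 0 = 1 — FAILS  ← smallest positive counterexample

Answer: x = 1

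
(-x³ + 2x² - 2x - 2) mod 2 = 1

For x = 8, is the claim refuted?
Substitute x = 8 into the relation:
x = 8: LHS = (-8³ + 2·8² - 2·8 - 2) mod 2 = (-402) mod 2 = 0; 0 = 1 — FAILS

Since the claim fails at x = 8, this value is a counterexample.

Answer: Yes, x = 8 is a counterexample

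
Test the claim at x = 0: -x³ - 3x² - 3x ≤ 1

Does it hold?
x = 0: LHS = -0³ - 3·0² - 3·0 = 0; 0 ≤ 1 — holds

The relation is satisfied at x = 0.

Answer: Yes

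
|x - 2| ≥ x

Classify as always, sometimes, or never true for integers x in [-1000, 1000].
Holds at x = 0: LHS = |0 - 2| = |-2| = 2; 2 ≥ 0 — holds
Fails at x = 2: LHS = |2 - 2| = |0| = 0; 0 ≥ 2 — FAILS
It is satisfied by some integers in the range but not all.

Answer: Sometimes true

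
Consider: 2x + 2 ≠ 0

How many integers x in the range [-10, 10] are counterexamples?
Counterexamples in [-10, 10]: {-1}.

Counting them gives 1 values.

Answer: 1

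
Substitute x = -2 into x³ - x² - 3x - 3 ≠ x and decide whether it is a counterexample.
Substitute x = -2 into the relation:
x = -2: LHS = (-2)³ - (-2)² - 3·(-2) - 3 = -9; -9 ≠ -2 — holds

The relation holds at x = -2, so it is not a counterexample.

Answer: No, x = -2 is not a counterexample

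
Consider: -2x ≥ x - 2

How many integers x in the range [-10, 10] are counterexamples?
Counterexamples in [-10, 10]: {1, 2, 3, 4, 5, 6, 7, 8, 9, 10}.

Counting them gives 10 values.

Answer: 10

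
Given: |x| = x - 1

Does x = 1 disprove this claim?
Substitute x = 1 into the relation:
x = 1: LHS = |1| = 1, RHS = 1 - 1 = 0; 1 = 0 — FAILS

Since the claim fails at x = 1, this value is a counterexample.

Answer: Yes, x = 1 is a counterexample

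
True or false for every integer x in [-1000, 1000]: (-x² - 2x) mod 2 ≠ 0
The claim fails at x = 0:
x = 0: LHS = (-0² - 2·0) mod 2 = 0 mod 2 = 0; 0 ≠ 0 — FAILS

Because a single integer refutes it, the statement is false.

Answer: False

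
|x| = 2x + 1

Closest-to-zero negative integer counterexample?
Testing negative integers from -1 downward:
x = -1: LHS = |-1| = 1, RHS = 2·(-1) + 1 = -1; 1 = -1 — FAILS  ← closest negative counterexample to 0

Answer: x = -1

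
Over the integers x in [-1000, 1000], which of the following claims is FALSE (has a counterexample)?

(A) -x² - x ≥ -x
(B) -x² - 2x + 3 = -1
(A) x = 1: LHS = -1² - 1 = -2; -2 ≥ -1 — FAILS
(B) x = 0: LHS = -0² - 2·0 + 3 = 3; 3 = -1 — FAILS

Answer: Both A and B are false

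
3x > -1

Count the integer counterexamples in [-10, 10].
Counterexamples in [-10, 10]: {-10, -9, -8, -7, -6, -5, -4, -3, -2, -1}.

Counting them gives 10 values.

Answer: 10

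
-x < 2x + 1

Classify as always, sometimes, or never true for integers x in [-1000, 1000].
Holds at x = 0: LHS = -0 = 0, RHS = 2·0 + 1 = 1; 0 < 1 — holds
Fails at x = -1: LHS = -(-1) = 1, RHS = 2·(-1) + 1 = -1; 1 < -1 — FAILS
It is satisfied by some integers in the range but not all.

Answer: Sometimes true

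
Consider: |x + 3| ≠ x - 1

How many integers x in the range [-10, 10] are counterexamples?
Over all integers in [-10, 10], LHS − RHS is always positive; it is smallest at x = 0, where it equals 4:
x = 0: LHS = |0 + 3| = |3| = 3, RHS = 0 - 1 = -1; 3 ≠ -1 — holds
At the ends of the range:
x = -10: LHS = |(-10) + 3| = |-7| = 7, RHS = (-10) - 1 = -11; 7 ≠ -11 — holds
x = 10: LHS = |10 + 3| = |13| = 13, RHS = 10 - 1 = 9; 13 ≠ 9 — holds
Hence LHS − RHS is never 0, i.e. the two sides are never equal, so the relation holds for every integer in [-10, 10].

No counterexample appears in that range.

Answer: 0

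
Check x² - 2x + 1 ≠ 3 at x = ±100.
x = 100: LHS = 100² - 2·100 + 1 = 9801; 9801 ≠ 3 — holds
x = -100: LHS = (-100)² - 2·(-100) + 1 = 10201; 10201 ≠ 3 — holds

Answer: Yes, holds for both x = 100 and x = -100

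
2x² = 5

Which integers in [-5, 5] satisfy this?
Track d = LHS − RHS over the integers in [-5, 5]. Equality would need d = 0, but d changes sign only between consecutive integers, jumping over 0:
x = -2: LHS = 2·(-2)² = 8; 8 = 5 — FAILS  (d = 3)
x = -1: LHS = 2·(-1)² = 2; 2 = 5 — FAILS  (d = -3)
x = 1: LHS = 2·1² = 2; 2 = 5 — FAILS  (d = -3)
x = 2: LHS = 2·2² = 8; 8 = 5 — FAILS  (d = 3)
Away from these crossings d keeps a constant sign, and checking every integer in [-5, 5] confirms d ≠ 0 throughout. Hence the two sides are never equal, so the claimed relation (=) fails for every integer in [-5, 5].

Answer: None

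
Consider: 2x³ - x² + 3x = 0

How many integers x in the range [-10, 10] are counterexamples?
Counterexamples in [-10, 10]: {-10, -9, -8, -7, -6, -5, -4, -3, -2, -1, 1, 2, 3, 4, 5, 6, 7, 8, 9, 10}.

Counting them gives 20 values.

Answer: 20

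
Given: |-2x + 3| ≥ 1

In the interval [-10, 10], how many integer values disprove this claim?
Over all integers in [-10, 10], LHS − RHS is smallest at x = 1, where it equals 0:
x = 1: LHS = |-2·1 + 3| = |1| = 1; 1 ≥ 1 — holds
At the ends of the range:
x = -10: LHS = |-2·(-10) + 3| = |23| = 23; 23 ≥ 1 — holds
x = 10: LHS = |-2·10 + 3| = |-17| = 17; 17 ≥ 1 — holds
Hence LHS − RHS is never negative, i.e. LHS ≥ RHS throughout, so the relation holds for every integer in [-10, 10].

No counterexample appears in that range.

Answer: 0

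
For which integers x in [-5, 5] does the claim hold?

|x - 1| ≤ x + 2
Holds for: {0, 1, 2, 3, 4, 5}
Fails for: {-5, -4, -3, -2, -1}

Answer: {0, 1, 2, 3, 4, 5}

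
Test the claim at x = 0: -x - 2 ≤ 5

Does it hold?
x = 0: LHS = -0 - 2 = -2; -2 ≤ 5 — holds

The relation is satisfied at x = 0.

Answer: Yes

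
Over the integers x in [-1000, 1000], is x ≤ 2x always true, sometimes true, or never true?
Holds at x = 0: RHS = 2·0 = 0; 0 ≤ 0 — holds
Fails at x = -1: RHS = 2·(-1) = -2; -1 ≤ -2 — FAILS
It is satisfied by some integers in the range but not all.

Answer: Sometimes true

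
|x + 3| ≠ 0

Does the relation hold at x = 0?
x = 0: LHS = |0 + 3| = |3| = 3; 3 ≠ 0 — holds

The relation is satisfied at x = 0.

Answer: Yes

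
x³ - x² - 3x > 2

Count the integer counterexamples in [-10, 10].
Counterexamples in [-10, 10]: {-10, -9, -8, -7, -6, -5, -4, -3, -2, -1, 0, 1, 2}.

Counting them gives 13 values.

Answer: 13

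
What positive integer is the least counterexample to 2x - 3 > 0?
Testing positive integers:
x = 1: LHS = 2·1 - 3 = -1; -1 > 0 — FAILS  ← smallest positive counterexample

Answer: x = 1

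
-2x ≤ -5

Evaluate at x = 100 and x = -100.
x = 100: LHS = -2·100 = -200; -200 ≤ -5 — holds
x = -100: LHS = -2·(-100) = 200; 200 ≤ -5 — FAILS

Answer: Partially: holds for x = 100, fails for x = -100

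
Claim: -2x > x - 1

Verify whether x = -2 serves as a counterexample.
Substitute x = -2 into the relation:
x = -2: LHS = -2·(-2) = 4, RHS = (-2) - 1 = -3; 4 > -3 — holds

The claim holds here, so x = -2 is not a counterexample. (A counterexample exists elsewhere, e.g. x = 1.)

Answer: No, x = -2 is not a counterexample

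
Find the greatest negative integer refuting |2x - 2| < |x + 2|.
Testing negative integers from -1 downward:
x = -1: LHS = |2·(-1) - 2| = |-4| = 4, RHS = |(-1) + 2| = |1| = 1; 4 < 1 — FAILS  ← closest negative counterexample to 0

Answer: x = -1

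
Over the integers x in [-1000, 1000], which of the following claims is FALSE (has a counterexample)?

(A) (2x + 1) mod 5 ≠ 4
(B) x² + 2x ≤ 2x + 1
(A) x = -1: LHS = (2·(-1) + 1) mod 5 = (-1) mod 5 = 4; 4 ≠ 4 — FAILS
(B) x = 2: LHS = 2² + 2·2 = 8, RHS = 2·2 + 1 = 5; 8 ≤ 5 — FAILS

Answer: Both A and B are false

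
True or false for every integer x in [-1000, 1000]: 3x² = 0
The claim fails at x = 1:
x = 1: LHS = 3·1² = 3; 3 = 0 — FAILS

Because a single integer refutes it, the statement is false.

Answer: False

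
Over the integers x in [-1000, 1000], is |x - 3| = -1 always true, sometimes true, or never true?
An absolute value is never negative, so the left side is ≥ 0 for every x, while the right side is -1. Tightest case in [-1000, 1000] is x = 3:
x = 3: LHS = |3 - 3| = |0| = 0; 0 = -1 — FAILS
Hence LHS − RHS is never 0, i.e. the two sides are never equal, so the claimed relation (=) fails for every integer in [-1000, 1000].

No integer in the range satisfies it.

Answer: Never true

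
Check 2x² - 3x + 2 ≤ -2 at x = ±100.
x = 100: LHS = 2·100² - 3·100 + 2 = 19702; 19702 ≤ -2 — FAILS
x = -100: LHS = 2·(-100)² - 3·(-100) + 2 = 20302; 20302 ≤ -2 — FAILS

Answer: No, fails for both x = 100 and x = -100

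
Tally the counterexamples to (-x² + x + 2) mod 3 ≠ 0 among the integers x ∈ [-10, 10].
Counterexamples in [-10, 10]: {-10, -7, -4, -1, 2, 5, 8}.

Counting them gives 7 values.

Answer: 7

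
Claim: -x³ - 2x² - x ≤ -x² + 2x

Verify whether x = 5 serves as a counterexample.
Substitute x = 5 into the relation:
x = 5: LHS = -5³ - 2·5² - 5 = -180, RHS = -5² + 2·5 = -15; -180 ≤ -15 — holds

The claim holds here, so x = 5 is not a counterexample. (A counterexample exists elsewhere, e.g. x = -1.)

Answer: No, x = 5 is not a counterexample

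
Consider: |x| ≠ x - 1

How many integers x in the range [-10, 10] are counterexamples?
Over all integers in [-10, 10], LHS − RHS is always positive; it is smallest at x = 0, where it equals 1:
x = 0: LHS = |0| = 0, RHS = 0 - 1 = -1; 0 ≠ -1 — holds
At the ends of the range:
x = -10: LHS = |-10| = 10, RHS = (-10) - 1 = -11; 10 ≠ -11 — holds
x = 10: LHS = |10| = 10, RHS = 10 - 1 = 9; 10 ≠ 9 — holds
Hence LHS − RHS is never 0, i.e. the two sides are never equal, so the relation holds for every integer in [-10, 10].

No counterexample appears in that range.

Answer: 0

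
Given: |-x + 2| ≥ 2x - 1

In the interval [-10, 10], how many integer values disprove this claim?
Counterexamples in [-10, 10]: {2, 3, 4, 5, 6, 7, 8, 9, 10}.

Counting them gives 9 values.

Answer: 9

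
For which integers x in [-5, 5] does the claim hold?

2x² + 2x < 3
Holds for: {-1, 0}
Fails for: {-5, -4, -3, -2, 1, 2, 3, 4, 5}

Answer: {-1, 0}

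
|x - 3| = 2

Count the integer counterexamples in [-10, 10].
Counterexamples in [-10, 10]: {-10, -9, -8, -7, -6, -5, -4, -3, -2, -1, 0, 2, 3, 4, 6, 7, 8, 9, 10}.

Counting them gives 19 values.

Answer: 19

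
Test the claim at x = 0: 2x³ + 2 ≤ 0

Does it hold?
x = 0: LHS = 2·0³ + 2 = 2; 2 ≤ 0 — FAILS

The relation fails at x = 0, so x = 0 is a counterexample.

Answer: No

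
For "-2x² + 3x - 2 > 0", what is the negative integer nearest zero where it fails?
Testing negative integers from -1 downward:
x = -1: LHS = -2·(-1)² + 3·(-1) - 2 = -7; -7 > 0 — FAILS  ← closest negative counterexample to 0

Answer: x = -1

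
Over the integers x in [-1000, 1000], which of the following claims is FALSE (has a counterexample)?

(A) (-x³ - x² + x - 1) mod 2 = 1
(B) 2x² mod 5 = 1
(A) x = 1: LHS = (-1³ - 1² + 1 - 1) mod 2 = (-2) mod 2 = 0; 0 = 1 — FAILS
(B) x = 0: LHS = (2·0²) mod 5 = 0 mod 5 = 0; 0 = 1 — FAILS

Answer: Both A and B are false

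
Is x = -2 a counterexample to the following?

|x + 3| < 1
Substitute x = -2 into the relation:
x = -2: LHS = |(-2) + 3| = |1| = 1; 1 < 1 — FAILS

Since the claim fails at x = -2, this value is a counterexample.

Answer: Yes, x = -2 is a counterexample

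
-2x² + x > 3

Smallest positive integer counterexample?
Testing positive integers:
x = 1: LHS = -2·1² + 1 = -1; -1 > 3 — FAILS  ← smallest positive counterexample

Answer: x = 1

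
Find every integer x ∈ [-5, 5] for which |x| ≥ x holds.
Over all integers in [-5, 5], LHS − RHS is smallest at x = 0, where it equals 0:
x = 0: LHS = |0| = 0; 0 ≥ 0 — holds
At the ends of the range:
x = -5: LHS = |-5| = 5; 5 ≥ -5 — holds
x = 5: LHS = |5| = 5; 5 ≥ 5 — holds
Hence LHS − RHS is never negative, i.e. LHS ≥ RHS throughout, so the relation holds for every integer in [-5, 5].

Answer: All integers in [-5, 5]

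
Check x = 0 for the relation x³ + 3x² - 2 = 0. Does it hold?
x = 0: LHS = 0³ + 3·0² - 2 = -2; -2 = 0 — FAILS

The relation fails at x = 0, so x = 0 is a counterexample.

Answer: No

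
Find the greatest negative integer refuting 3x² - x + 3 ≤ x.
Testing negative integers from -1 downward:
x = -1: LHS = 3·(-1)² - (-1) + 3 = 7; 7 ≤ -1 — FAILS  ← closest negative counterexample to 0

Answer: x = -1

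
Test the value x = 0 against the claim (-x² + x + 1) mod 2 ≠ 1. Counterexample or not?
Substitute x = 0 into the relation:
x = 0: LHS = (-0² + 0 + 1) mod 2 = 1 mod 2 = 1; 1 ≠ 1 — FAILS

Since the claim fails at x = 0, this value is a counterexample.

Answer: Yes, x = 0 is a counterexample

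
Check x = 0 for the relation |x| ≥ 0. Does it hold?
x = 0: LHS = |0| = 0; 0 ≥ 0 — holds

The relation is satisfied at x = 0.

Answer: Yes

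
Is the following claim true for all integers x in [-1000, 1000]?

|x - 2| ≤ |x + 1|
The claim fails at x = 0:
x = 0: LHS = |0 - 2| = |-2| = 2, RHS = |0 + 1| = |1| = 1; 2 ≤ 1 — FAILS

Because a single integer refutes it, the statement is false.

Answer: False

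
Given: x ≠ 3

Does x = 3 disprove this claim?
Substitute x = 3 into the relation:
x = 3: 3 ≠ 3 — FAILS

Since the claim fails at x = 3, this value is a counterexample.

Answer: Yes, x = 3 is a counterexample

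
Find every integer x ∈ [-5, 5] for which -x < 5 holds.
Holds for: {-4, -3, -2, -1, 0, 1, 2, 3, 4, 5}
Fails for: {-5}

Answer: {-4, -3, -2, -1, 0, 1, 2, 3, 4, 5}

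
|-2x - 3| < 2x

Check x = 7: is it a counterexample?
Substitute x = 7 into the relation:
x = 7: LHS = |-2·7 - 3| = |-17| = 17, RHS = 2·7 = 14; 17 < 14 — FAILS

Since the claim fails at x = 7, this value is a counterexample.

Answer: Yes, x = 7 is a counterexample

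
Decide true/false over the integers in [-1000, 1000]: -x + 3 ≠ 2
The claim fails at x = 1:
x = 1: LHS = -1 + 3 = 2; 2 ≠ 2 — FAILS

Because a single integer refutes it, the statement is false.

Answer: False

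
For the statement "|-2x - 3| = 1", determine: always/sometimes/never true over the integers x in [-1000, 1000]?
Holds at x = -1: LHS = |-2·(-1) - 3| = |-1| = 1; 1 = 1 — holds
Fails at x = 0: LHS = |-2·0 - 3| = |-3| = 3; 3 = 1 — FAILS
It is satisfied by some integers in the range but not all.

Answer: Sometimes true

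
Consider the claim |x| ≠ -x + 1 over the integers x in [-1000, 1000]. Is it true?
Track d = LHS − RHS over the integers in [-1000, 1000]. Equality would need d = 0, but d changes sign only between consecutive integers, jumping over 0:
x = 0: LHS = |0| = 0, RHS = -0 + 1 = 1; 0 ≠ 1 — holds  (d = -1)
x = 1: LHS = |1| = 1, RHS = -1 + 1 = 0; 1 ≠ 0 — holds  (d = 1)
Away from these crossings d keeps a constant sign, and checking every integer in [-1000, 1000] confirms d ≠ 0 throughout. Hence the two sides are never equal, so the relation holds for every integer in [-1000, 1000].

No counterexample exists.

Answer: True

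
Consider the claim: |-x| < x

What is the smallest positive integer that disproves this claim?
Testing positive integers:
x = 1: LHS = |-1| = 1; 1 < 1 — FAILS  ← smallest positive counterexample

Answer: x = 1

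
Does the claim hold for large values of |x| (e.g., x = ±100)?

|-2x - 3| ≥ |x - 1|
x = 100: LHS = |-2·100 - 3| = |-203| = 203, RHS = |100 - 1| = |99| = 99; 203 ≥ 99 — holds
x = -100: LHS = |-2·(-100) - 3| = |197| = 197, RHS = |(-100) - 1| = |-101| = 101; 197 ≥ 101 — holds

Answer: Yes, holds for both x = 100 and x = -100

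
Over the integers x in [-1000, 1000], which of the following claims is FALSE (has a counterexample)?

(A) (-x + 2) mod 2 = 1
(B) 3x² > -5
(A) x = 0: LHS = (-0 + 2) mod 2 = 2 mod 2 = 0; 0 = 1 — FAILS

(B) Over all integers in [-1000, 1000], LHS − RHS is smallest at x = 0, where it equals 5:
x = 0: LHS = 3·0² = 0; 0 > -5 — holds
At the ends of the range:
x = -1000: LHS = 3·(-1000)² = 3000000; 3000000 > -5 — holds
x = 1000: LHS = 3·1000² = 3000000; 3000000 > -5 — holds
Hence LHS − RHS is never zero or negative, i.e. LHS > RHS throughout, so the relation holds for every integer in [-1000, 1000].

Only (A) has a counterexample.

Answer: A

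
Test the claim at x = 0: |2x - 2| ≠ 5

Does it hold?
x = 0: LHS = |2·0 - 2| = |-2| = 2; 2 ≠ 5 — holds

The relation is satisfied at x = 0.

Answer: Yes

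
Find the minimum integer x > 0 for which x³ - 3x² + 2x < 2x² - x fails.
Testing positive integers:
x = 1: LHS = 1³ - 3·1² + 2·1 = 0, RHS = 2·1² - 1 = 1; 0 < 1 — holds
x = 2: LHS = 2³ - 3·2² + 2·2 = 0, RHS = 2·2² - 2 = 6; 0 < 6 — holds
x = 3: LHS = 3³ - 3·3² + 2·3 = 6, RHS = 2·3² - 3 = 15; 6 < 15 — holds
x = 4: LHS = 4³ - 3·4² + 2·4 = 24, RHS = 2·4² - 4 = 28; 24 < 28 — holds
x = 5: LHS = 5³ - 3·5² + 2·5 = 60, RHS = 2·5² - 5 = 45; 60 < 45 — FAILS  ← smallest positive counterexample

Answer: x = 5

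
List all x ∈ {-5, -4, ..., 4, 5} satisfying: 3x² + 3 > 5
Holds for: {-5, -4, -3, -2, -1, 1, 2, 3, 4, 5}
Fails for: {0}

Answer: {-5, -4, -3, -2, -1, 1, 2, 3, 4, 5}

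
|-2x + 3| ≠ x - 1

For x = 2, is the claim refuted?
Substitute x = 2 into the relation:
x = 2: LHS = |-2·2 + 3| = |-1| = 1, RHS = 2 - 1 = 1; 1 ≠ 1 — FAILS

Since the claim fails at x = 2, this value is a counterexample.

Answer: Yes, x = 2 is a counterexample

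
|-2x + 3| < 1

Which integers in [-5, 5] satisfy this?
Over all integers in [-5, 5], LHS − RHS is smallest at x = 1, where it equals 0:
x = 1: LHS = |-2·1 + 3| = |1| = 1; 1 < 1 — FAILS
At the ends of the range:
x = -5: LHS = |-2·(-5) + 3| = |13| = 13; 13 < 1 — FAILS
x = 5: LHS = |-2·5 + 3| = |-7| = 7; 7 < 1 — FAILS
Hence LHS − RHS is never negative, i.e. LHS ≥ RHS throughout, so the claimed relation (<) fails for every integer in [-5, 5].

Answer: None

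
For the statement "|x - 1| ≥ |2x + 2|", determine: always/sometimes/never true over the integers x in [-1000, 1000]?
Holds at x = -1: LHS = |(-1) - 1| = |-2| = 2, RHS = |2·(-1) + 2| = |0| = 0; 2 ≥ 0 — holds
Fails at x = 0: LHS = |0 - 1| = |-1| = 1, RHS = |2·0 + 2| = |2| = 2; 1 ≥ 2 — FAILS
It is satisfied by some integers in the range but not all.

Answer: Sometimes true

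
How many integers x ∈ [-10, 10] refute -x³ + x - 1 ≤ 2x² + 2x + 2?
Counterexamples in [-10, 10]: {-10, -9, -8, -7, -6, -5, -4, -3}.

Counting them gives 8 values.

Answer: 8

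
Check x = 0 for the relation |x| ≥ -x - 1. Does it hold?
x = 0: LHS = |0| = 0, RHS = -0 - 1 = -1; 0 ≥ -1 — holds

The relation is satisfied at x = 0.

Answer: Yes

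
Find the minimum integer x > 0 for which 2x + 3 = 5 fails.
Testing positive integers:
x = 1: LHS = 2·1 + 3 = 5; 5 = 5 — holds
x = 2: LHS = 2·2 + 3 = 7; 7 = 5 — FAILS  ← smallest positive counterexample

Answer: x = 2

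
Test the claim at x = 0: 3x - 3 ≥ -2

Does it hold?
x = 0: LHS = 3·0 - 3 = -3; -3 ≥ -2 — FAILS

The relation fails at x = 0, so x = 0 is a counterexample.

Answer: No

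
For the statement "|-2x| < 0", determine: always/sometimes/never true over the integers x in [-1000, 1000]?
An absolute value is never negative, so the left side is ≥ 0 for every x, while the right side is 0. Tightest case in [-1000, 1000] is x = 0:
x = 0: LHS = |-2·0| = |0| = 0; 0 < 0 — FAILS
Hence LHS − RHS is never negative, i.e. LHS ≥ RHS throughout, so the claimed relation (<) fails for every integer in [-1000, 1000].

No integer in the range satisfies it.

Answer: Never true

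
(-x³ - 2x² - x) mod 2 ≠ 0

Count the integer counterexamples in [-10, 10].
Counterexamples in [-10, 10]: {-10, -9, -8, -7, -6, -5, -4, -3, -2, -1, 0, 1, 2, 3, 4, 5, 6, 7, 8, 9, 10}.

Counting them gives 21 values.

Answer: 21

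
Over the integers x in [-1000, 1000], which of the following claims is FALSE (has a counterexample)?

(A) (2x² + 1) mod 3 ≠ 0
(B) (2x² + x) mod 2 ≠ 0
(A) x = 1: LHS = (2·1² + 1) mod 3 = 3 mod 3 = 0; 0 ≠ 0 — FAILS
(B) x = 0: LHS = (2·0² + 0) mod 2 = 0 mod 2 = 0; 0 ≠ 0 — FAILS

Answer: Both A and B are false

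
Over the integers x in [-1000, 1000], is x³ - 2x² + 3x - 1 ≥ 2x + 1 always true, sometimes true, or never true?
Holds at x = 2: LHS = 2³ - 2·2² + 3·2 - 1 = 5, RHS = 2·2 + 1 = 5; 5 ≥ 5 — holds
Fails at x = 0: LHS = 0³ - 2·0² + 3·0 - 1 = -1, RHS = 2·0 + 1 = 1; -1 ≥ 1 — FAILS
It is satisfied by some integers in the range but not all.

Answer: Sometimes true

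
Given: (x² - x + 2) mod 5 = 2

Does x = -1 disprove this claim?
Substitute x = -1 into the relation:
x = -1: LHS = ((-1)² - (-1) + 2) mod 5 = 4 mod 5 = 4; 4 = 2 — FAILS

Since the claim fails at x = -1, this value is a counterexample.

Answer: Yes, x = -1 is a counterexample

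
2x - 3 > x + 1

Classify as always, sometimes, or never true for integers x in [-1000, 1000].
Holds at x = 5: LHS = 2·5 - 3 = 7, RHS = 5 + 1 = 6; 7 > 6 — holds
Fails at x = 0: LHS = 2·0 - 3 = -3, RHS = 0 + 1 = 1; -3 > 1 — FAILS
It is satisfied by some integers in the range but not all.

Answer: Sometimes true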